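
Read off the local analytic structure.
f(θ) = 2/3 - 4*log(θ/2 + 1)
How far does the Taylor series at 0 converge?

The radius of convergence is 2.

Branch term (-4)*log(1 - θ/(-2)): its argument vanishes at θ = -2, a logarithmic branch point, modulus 2.
The radius of convergence is the smallest modulus among the singular points: 2.


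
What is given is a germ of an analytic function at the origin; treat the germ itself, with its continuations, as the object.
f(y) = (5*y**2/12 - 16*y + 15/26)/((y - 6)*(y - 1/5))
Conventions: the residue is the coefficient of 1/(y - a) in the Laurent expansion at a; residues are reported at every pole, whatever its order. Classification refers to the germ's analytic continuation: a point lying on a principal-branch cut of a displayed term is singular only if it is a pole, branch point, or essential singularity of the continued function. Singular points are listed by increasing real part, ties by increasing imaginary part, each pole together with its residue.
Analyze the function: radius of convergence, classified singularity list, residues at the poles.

Denominator factor (y - 6): pole of order 1 at 6, modulus 6.
Denominator factor (y - 1/5): pole of order 1 at 1/5, modulus 1/5.
The radius of convergence is the smallest modulus among the singular points: 1/5.
At the order-1 pole 1/5 set g(y) = (y - (1/5))*f(y) = (5*y**2/12 - 16*y + 15/26)/(y - 6).
Simple pole: residue = g(a) at a = 1/5, which is 2033/4524.
At the order-1 pole 6 set g(y) = (y - (6))*f(y) = (5*y**2/12 - 16*y + 15/26)/(y - 1/5).
Simple pole: residue = g(a) at a = 6, which is -10455/754.
List the singular points by increasing real part (a conjugate pair: the negative imaginary part first).

Radius of convergence at 0: 1/5.
At 1/5: a pole of order 1; residue 2033/4524.
At 6: a pole of order 1; residue -10455/754.


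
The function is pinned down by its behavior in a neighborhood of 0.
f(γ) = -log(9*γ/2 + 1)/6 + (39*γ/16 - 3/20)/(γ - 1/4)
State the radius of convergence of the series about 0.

Denominator factor (γ - 1/4): pole of order 1 at 1/4, modulus 1/4.
Branch term (-1/6)*log(1 - γ/(-2/9)): its argument vanishes at γ = -2/9, a logarithmic branch point, modulus 2/9.
The radius of convergence is the smallest modulus among the singular points: 2/9.

The radius of convergence is 2/9.


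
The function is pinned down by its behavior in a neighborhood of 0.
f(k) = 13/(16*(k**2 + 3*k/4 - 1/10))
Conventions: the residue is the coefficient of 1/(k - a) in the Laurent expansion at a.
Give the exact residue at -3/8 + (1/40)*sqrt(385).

The residue is (13/308)*sqrt(385).

The factor k**2 + 3*k/4 - 1/10 splits as (k - a)(k - a') with a = -3/8 + (1/40)*sqrt(385), a' = -3/8 - (1/40)*sqrt(385). At the order-1 pole a set g(k) = (k - a)*f(k) = [13/16] / (k - a').
Simple pole: residue = g(a) at a = -3/8 + (1/40)*sqrt(385), which is (13/308)*sqrt(385).


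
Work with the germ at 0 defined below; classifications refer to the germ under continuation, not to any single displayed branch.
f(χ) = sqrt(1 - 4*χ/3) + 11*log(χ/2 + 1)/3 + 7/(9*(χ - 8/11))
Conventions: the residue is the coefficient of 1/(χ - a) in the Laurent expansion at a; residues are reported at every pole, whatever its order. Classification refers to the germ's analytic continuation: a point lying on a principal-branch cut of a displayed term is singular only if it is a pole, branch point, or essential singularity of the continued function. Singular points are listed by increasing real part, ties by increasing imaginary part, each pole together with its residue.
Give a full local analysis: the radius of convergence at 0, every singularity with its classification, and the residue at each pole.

Radius of convergence at 0: 8/11.
At -2: a logarithmic branch point.
At 8/11: a pole of order 1; residue 7/9.
At 3/4: an algebraic (square-root) branch point.

Denominator factor (χ - 8/11): pole of order 1 at 8/11, modulus 8/11.
Branch term (11/3)*log(1 - χ/(-2)): its argument vanishes at χ = -2, a logarithmic branch point, modulus 2.
Branch term (1)*sqrt(1 - χ/(3/4)): its argument vanishes at χ = 3/4, a square-root branch point, modulus 3/4.
The radius of convergence is the smallest modulus among the singular points: 8/11.
The branch terms are analytic at 8/11 and contribute nothing to the residue; only the rational part matters.
At the order-1 pole 8/11 set g(χ) = (χ - (8/11))*(rational part) = 7/9.
Simple pole: residue = g(a) at a = 8/11, which is 7/9.
List the singular points by increasing real part (a conjugate pair: the negative imaginary part first).


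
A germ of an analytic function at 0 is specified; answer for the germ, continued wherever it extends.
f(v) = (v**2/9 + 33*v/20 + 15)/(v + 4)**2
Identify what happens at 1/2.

Denominator factors: v + 4 = 9/2 at v = 1/2 — none vanishes.
So the germ continues analytically to 1/2.

The point is a regular point.


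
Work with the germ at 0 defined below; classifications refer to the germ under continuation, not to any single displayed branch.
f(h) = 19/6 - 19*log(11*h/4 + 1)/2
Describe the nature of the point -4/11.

The term (-19/2)*log(1 - h/(-4/11)) has argument 1 - -4/11/(-4/11) = 0 at -4/11: a logarithmic (infinitely-sheeted) branch point; the remaining terms are analytic or single-valued there.

The point is a logarithmic branch point.


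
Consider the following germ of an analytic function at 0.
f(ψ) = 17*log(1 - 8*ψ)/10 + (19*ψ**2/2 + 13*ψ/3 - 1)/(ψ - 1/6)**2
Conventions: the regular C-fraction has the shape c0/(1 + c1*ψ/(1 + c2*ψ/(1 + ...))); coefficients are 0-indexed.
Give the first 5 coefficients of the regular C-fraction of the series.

Taylor coefficients (expand at 0): a_0 = -36, a_1 = -1448/5, a_2 = -8642/5, a_3 = -156632/15, a_4 = -316504/5.
c0 = a_0 = -36. Peel one level at a time: if S = 1 + c*ψ/S' with S'(0) = 1, then c is the ψ-coefficient of S and S' = c*ψ/(S - 1).
S_1 = c0/f = 1 + (-362/45)*ψ + (67643/4050)*ψ^2 + ...; c1 = -362/45.
S_2 = c1*ψ/(S_1 - 1) = 1 + (67643/32580)*ψ + (-687661/1572528)*ψ^2 + ...; c2 = 67643/32580.
S_3 = c2*ψ/(S_2 - 1) = 1 + (10314915/48973532)*ψ + (3813675765/9151150898)*ψ^2 + ...; c3 = 10314915/48973532.
S_4 = c3*ψ/(S_3 - 1) = 1 + (-92036708462/46515453023)*ψ + ...; c4 = -92036708462/46515453023.

The regular C-fraction coefficients are [-36, -362/45, 67643/32580, 10314915/48973532, -92036708462/46515453023].


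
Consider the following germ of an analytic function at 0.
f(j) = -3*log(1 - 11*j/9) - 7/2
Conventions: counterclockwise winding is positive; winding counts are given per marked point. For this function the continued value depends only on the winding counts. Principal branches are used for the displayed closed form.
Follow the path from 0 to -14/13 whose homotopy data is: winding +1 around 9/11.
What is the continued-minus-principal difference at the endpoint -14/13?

The rational part is single-valued and drops out of the difference; each branch term changes only by its own monodromy.
(-3)*log(1 - j/(9/11)): each positive loop around 9/11 adds 2*pi*i to the log, so winding +1 contributes (-3)*(1)*2*pi*i = -(6)*pi*i.
Summing the contributions at j = -14/13 gives -(6)*pi*i.

Continued minus principal equals -(6)*pi*i.


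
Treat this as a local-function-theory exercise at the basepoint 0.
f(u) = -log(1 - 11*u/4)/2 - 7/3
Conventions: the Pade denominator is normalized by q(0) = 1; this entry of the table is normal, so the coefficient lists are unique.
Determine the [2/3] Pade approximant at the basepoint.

The Pade approximant has numerator coefficients [-7/3, 1639/184, -54329/7360]; denominator coefficients [1, -297/92, 7623/3680, 1331/14720].

Taylor coefficients needed (expand at 0): a_0 = -7/3, a_1 = 11/8, a_2 = 121/64, a_3 = 1331/384, a_4 = 14641/2048, a_5 = 161051/10240.
Write the denominator as Q(u) = 1 + q1*u + q2*u^2 + q3*u^3. Requiring Q*f - P = O(u^6) with deg P <= 2 kills the coefficients of u^3..u^5 in Q*f:
  u^3: a_3 + q1*a_2 + q2*a_1 + q3*a_0 = 0, i.e. 1331/384 + (121/64)*q1 + (11/8)*q2 + (-7/3)*q3 = 0.
  u^4: a_4 + q1*a_3 + q2*a_2 + q3*a_1 = 0, i.e. 14641/2048 + (1331/384)*q1 + (121/64)*q2 + (11/8)*q3 = 0.
  u^5: a_5 + q1*a_4 + q2*a_3 + q3*a_2 = 0, i.e. 161051/10240 + (14641/2048)*q1 + (1331/384)*q2 + (121/64)*q3 = 0.
Solving this linear system: q1 = -297/92, q2 = 7623/3680, q3 = 1331/14720.
The numerator is Q*f truncated at degree 2: P0 = a_0 = -7/3; P1 = a_1 + q1*a_0 = 1639/184; P2 = a_2 + q1*a_1 + q2*a_0 = -54329/7360.


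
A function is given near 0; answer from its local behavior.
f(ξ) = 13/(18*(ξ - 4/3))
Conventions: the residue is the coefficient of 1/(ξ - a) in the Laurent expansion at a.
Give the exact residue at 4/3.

The residue is 13/18.

At the order-1 pole 4/3 set g(ξ) = (ξ - (4/3))*f(ξ) = 13/18.
Simple pole: residue = g(a) at a = 4/3, which is 13/18.


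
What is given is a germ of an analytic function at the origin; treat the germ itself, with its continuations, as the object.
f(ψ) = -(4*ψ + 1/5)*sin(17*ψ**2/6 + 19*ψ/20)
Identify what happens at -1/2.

There is no denominator, hence no pole anywhere.
The factor -sin(17*ψ**2/6 + 19*ψ/20) is entire.
So the germ continues analytically to -1/2.

The point is a regular point.


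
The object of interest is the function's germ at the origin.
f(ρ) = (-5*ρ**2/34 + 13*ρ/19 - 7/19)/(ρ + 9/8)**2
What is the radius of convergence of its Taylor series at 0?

The radius of convergence is 9/8.

Denominator factor (ρ + 9/8)^2: pole of order 2 at -9/8, modulus 9/8.
The radius of convergence is the smallest modulus among the singular points: 9/8.


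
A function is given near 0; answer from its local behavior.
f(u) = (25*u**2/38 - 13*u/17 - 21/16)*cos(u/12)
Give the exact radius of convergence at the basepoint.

The factor cos(u/12) is entire and contributes no finite singular point.
The polynomial part has no poles.
No finite singular points: the Taylor series at 0 converges everywhere.

The radius of convergence is infinite.


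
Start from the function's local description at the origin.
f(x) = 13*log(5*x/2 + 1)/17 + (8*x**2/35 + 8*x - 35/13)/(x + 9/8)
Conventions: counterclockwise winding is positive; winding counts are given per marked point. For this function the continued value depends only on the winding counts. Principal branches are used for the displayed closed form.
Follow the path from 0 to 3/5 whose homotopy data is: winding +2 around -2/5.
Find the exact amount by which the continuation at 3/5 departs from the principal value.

The rational part is single-valued and drops out of the difference; each branch term changes only by its own monodromy.
(13/17)*log(1 - x/(-2/5)): each positive loop around -2/5 adds 2*pi*i to the log, so winding +2 contributes (13/17)*(2)*2*pi*i = (52/17)*pi*i.
Summing the contributions at x = 3/5 gives (52/17)*pi*i.

Continued minus principal equals (52/17)*pi*i.


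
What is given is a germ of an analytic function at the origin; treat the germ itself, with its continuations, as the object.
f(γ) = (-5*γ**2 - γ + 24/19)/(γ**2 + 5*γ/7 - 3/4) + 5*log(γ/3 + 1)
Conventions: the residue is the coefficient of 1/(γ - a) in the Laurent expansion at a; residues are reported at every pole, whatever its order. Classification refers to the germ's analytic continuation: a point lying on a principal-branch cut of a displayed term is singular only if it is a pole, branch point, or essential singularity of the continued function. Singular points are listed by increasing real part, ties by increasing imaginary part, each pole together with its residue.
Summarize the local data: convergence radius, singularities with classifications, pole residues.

Radius of convergence at 0: -5/14 + (1/7)*sqrt(43).
At -3: a logarithmic branch point.
At -5/14 - (1/7)*sqrt(43): a pole of order 1; residue 9/7 + (12681/45752)*sqrt(43).
At -5/14 + (1/7)*sqrt(43): a pole of order 1; residue 9/7 - (12681/45752)*sqrt(43).

Denominator factor (γ**2 + 5*γ/7 - 3/4): discriminant 172/49, real irrational roots -5/14 + (1/7)*sqrt(43) and -5/14 - (1/7)*sqrt(43); poles of order 1, moduli -5/14 + (1/7)*sqrt(43) and 5/14 + (1/7)*sqrt(43).
Branch term (5)*log(1 - γ/(-3)): its argument vanishes at γ = -3, a logarithmic branch point, modulus 3.
The radius of convergence is the smallest modulus among the singular points: -5/14 + (1/7)*sqrt(43).
The branch term is analytic at -5/14 - (1/7)*sqrt(43) and contributes nothing to the residue; only the rational part matters.
The factor γ**2 + 5*γ/7 - 3/4 splits as (γ - a)(γ - a') with a = -5/14 - (1/7)*sqrt(43), a' = -5/14 + (1/7)*sqrt(43). At the order-1 pole a set g(γ) = (γ - a)*(rational part) = [-5*γ**2 - γ + 24/19] / (γ - a').
Simple pole: residue = g(a) at a = -5/14 - (1/7)*sqrt(43), which is 9/7 + (12681/45752)*sqrt(43).
The branch term is analytic at -5/14 + (1/7)*sqrt(43) and contributes nothing to the residue; only the rational part matters.
The factor γ**2 + 5*γ/7 - 3/4 splits as (γ - a)(γ - a') with a = -5/14 + (1/7)*sqrt(43), a' = -5/14 - (1/7)*sqrt(43). At the order-1 pole a set g(γ) = (γ - a)*(rational part) = [-5*γ**2 - γ + 24/19] / (γ - a').
Simple pole: residue = g(a) at a = -5/14 + (1/7)*sqrt(43), which is 9/7 - (12681/45752)*sqrt(43).
List the singular points by increasing real part (a conjugate pair: the negative imaginary part first).


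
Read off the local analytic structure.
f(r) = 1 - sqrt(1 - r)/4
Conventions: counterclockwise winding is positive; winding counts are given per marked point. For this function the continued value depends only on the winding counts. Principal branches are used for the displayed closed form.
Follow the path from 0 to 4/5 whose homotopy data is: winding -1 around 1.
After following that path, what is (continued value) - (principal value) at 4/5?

Continued minus principal equals (1/10)*sqrt(5).

The rational part is single-valued and drops out of the difference; each branch term changes only by its own monodromy.
(-1/4)*sqrt(1 - r/(1)): winding -1 is odd, the square root flips sign, contributing -2*(-1/4)*sqrt(1 - (4/5)/(1)) = -2*(-1/4)*sqrt(1/5) = (1/10)*sqrt(5).
Summing the contributions at r = 4/5 gives (1/10)*sqrt(5).


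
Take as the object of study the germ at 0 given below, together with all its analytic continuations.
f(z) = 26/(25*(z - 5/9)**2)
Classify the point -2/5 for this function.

The point is a regular point.

Denominator factors: z - 5/9 = -43/45 at z = -2/5 — none vanishes.
So the germ continues analytically to -2/5.


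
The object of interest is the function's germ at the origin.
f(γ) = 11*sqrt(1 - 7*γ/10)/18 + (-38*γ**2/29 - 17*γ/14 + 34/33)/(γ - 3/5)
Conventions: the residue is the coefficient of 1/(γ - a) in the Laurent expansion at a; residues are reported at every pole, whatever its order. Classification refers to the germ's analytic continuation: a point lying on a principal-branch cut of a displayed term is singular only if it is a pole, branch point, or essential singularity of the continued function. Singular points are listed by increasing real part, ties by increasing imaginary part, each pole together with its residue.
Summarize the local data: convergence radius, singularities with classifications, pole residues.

Radius of convergence at 0: 3/5.
At 3/5: a pole of order 1; residue -56939/334950.
At 10/7: an algebraic (square-root) branch point.

Denominator factor (γ - 3/5): pole of order 1 at 3/5, modulus 3/5.
Branch term (11/18)*sqrt(1 - γ/(10/7)): its argument vanishes at γ = 10/7, a square-root branch point, modulus 10/7.
The radius of convergence is the smallest modulus among the singular points: 3/5.
The branch term is analytic at 3/5 and contributes nothing to the residue; only the rational part matters.
At the order-1 pole 3/5 set g(γ) = (γ - (3/5))*(rational part) = -38*γ**2/29 - 17*γ/14 + 34/33.
Simple pole: residue = g(a) at a = 3/5, which is -56939/334950.
List the singular points by increasing real part (a conjugate pair: the negative imaginary part first).


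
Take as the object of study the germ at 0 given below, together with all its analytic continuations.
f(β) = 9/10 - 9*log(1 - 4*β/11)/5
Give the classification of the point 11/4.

The point is a logarithmic branch point.

The term (-9/5)*log(1 - β/(11/4)) has argument 1 - 11/4/(11/4) = 0 at 11/4: a logarithmic (infinitely-sheeted) branch point; the remaining terms are analytic or single-valued there.


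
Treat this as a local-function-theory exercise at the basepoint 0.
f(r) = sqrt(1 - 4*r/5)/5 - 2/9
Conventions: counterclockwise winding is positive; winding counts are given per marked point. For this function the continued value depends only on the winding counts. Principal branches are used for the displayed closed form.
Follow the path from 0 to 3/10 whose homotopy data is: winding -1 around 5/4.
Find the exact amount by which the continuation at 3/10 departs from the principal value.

Continued minus principal equals -(2/25)*sqrt(19).

The rational part is single-valued and drops out of the difference; each branch term changes only by its own monodromy.
(1/5)*sqrt(1 - r/(5/4)): winding -1 is odd, the square root flips sign, contributing -2*(1/5)*sqrt(1 - (3/10)/(5/4)) = -2*(1/5)*sqrt(19/25) = -(2/25)*sqrt(19).
Summing the contributions at r = 3/10 gives -(2/25)*sqrt(19).


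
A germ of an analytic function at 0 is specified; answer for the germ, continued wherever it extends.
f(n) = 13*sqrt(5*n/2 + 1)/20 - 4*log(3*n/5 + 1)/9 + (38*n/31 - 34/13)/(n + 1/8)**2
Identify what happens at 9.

Denominator factors: n + 1/8 = 73/8 at n = 9 — none vanishes.
Branch term log(1 - n/(-5/3)): argument at 9 is 32/5, nonzero, so 9 is not its branch point (a point on a principal cut is still regular for the continued germ).
Branch term sqrt(1 - n/(-2/5)): argument at 9 is 47/2, nonzero, so 9 is not its branch point (a point on a principal cut is still regular for the continued germ).
So the germ continues analytically to 9.

The point is a regular point.


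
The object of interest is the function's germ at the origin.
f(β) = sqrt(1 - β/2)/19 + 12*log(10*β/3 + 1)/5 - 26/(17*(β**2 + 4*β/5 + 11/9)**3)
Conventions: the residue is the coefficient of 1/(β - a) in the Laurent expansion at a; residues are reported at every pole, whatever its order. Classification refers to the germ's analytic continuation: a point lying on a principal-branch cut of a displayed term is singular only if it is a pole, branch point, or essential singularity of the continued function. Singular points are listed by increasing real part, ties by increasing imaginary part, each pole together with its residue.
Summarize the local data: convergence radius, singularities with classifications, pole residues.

Radius of convergence at 0: 3/10.
At (-2/5) - ((1/15)*sqrt(239))*i: a pole of order 3; residue -((29615625/1856660984)*sqrt(239))*i.
At (-2/5) + ((1/15)*sqrt(239))*i: a pole of order 3; residue ((29615625/1856660984)*sqrt(239))*i.
At -3/10: a logarithmic branch point.
At 2: an algebraic (square-root) branch point.

Denominator factor (β**2 + 4*β/5 + 11/9)^3: discriminant -956/225, complex-conjugate roots (-2/5) + ((1/15)*sqrt(239))*i and (-2/5) - ((1/15)*sqrt(239))*i; poles of order 3, moduli (1/3)*sqrt(11) and (1/3)*sqrt(11).
Branch term (12/5)*log(1 - β/(-3/10)): its argument vanishes at β = -3/10, a logarithmic branch point, modulus 3/10.
Branch term (1/19)*sqrt(1 - β/(2)): its argument vanishes at β = 2, a square-root branch point, modulus 2.
The radius of convergence is the smallest modulus among the singular points: 3/10.
The branch terms are analytic at (-2/5) - ((1/15)*sqrt(239))*i and contribute nothing to the residue; only the rational part matters.
The factor β**2 + 4*β/5 + 11/9 splits as (β - a)(β - a') with a = (-2/5) - ((1/15)*sqrt(239))*i, a' = (-2/5) + ((1/15)*sqrt(239))*i. At the order-3 pole a set g(β) = (β - a)^3*(rational part) = [-26/17] / (β - a')^3.
Order-3 pole: residue = g''(a)/2; g''((-2/5) - ((1/15)*sqrt(239))*i) = -((29615625/928330492)*sqrt(239))*i, so the residue is -((29615625/1856660984)*sqrt(239))*i.
The branch terms are analytic at (-2/5) + ((1/15)*sqrt(239))*i and contribute nothing to the residue; only the rational part matters.
The factor β**2 + 4*β/5 + 11/9 splits as (β - a)(β - a') with a = (-2/5) + ((1/15)*sqrt(239))*i, a' = (-2/5) - ((1/15)*sqrt(239))*i. At the order-3 pole a set g(β) = (β - a)^3*(rational part) = [-26/17] / (β - a')^3.
Order-3 pole: residue = g''(a)/2; g''((-2/5) + ((1/15)*sqrt(239))*i) = ((29615625/928330492)*sqrt(239))*i, so the residue is ((29615625/1856660984)*sqrt(239))*i.
List the singular points by increasing real part (a conjugate pair: the negative imaginary part first).


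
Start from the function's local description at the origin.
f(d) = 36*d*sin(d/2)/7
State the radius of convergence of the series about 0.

The factor -sin(d/2) is entire and contributes no finite singular point.
The polynomial part has no poles.
No finite singular points: the Taylor series at 0 converges everywhere.

The radius of convergence is infinite.


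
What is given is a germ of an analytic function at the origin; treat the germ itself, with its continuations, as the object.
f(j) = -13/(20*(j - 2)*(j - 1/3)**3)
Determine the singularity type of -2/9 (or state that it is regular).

Denominator factors: j - 1/3 = -5/9 at j = -2/9; j - 2 = -20/9 at j = -2/9 — none vanishes.
So the germ continues analytically to -2/9.

The point is a regular point.


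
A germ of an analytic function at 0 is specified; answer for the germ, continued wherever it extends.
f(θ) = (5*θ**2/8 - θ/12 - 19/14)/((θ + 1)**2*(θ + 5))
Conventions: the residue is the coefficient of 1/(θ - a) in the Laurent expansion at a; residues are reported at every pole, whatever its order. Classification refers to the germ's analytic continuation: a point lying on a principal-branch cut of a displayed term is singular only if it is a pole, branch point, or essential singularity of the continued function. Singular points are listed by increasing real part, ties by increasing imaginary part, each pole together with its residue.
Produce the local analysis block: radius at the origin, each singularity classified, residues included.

Radius of convergence at 0: 1.
At -5: a pole of order 1; residue 2467/2688.
At -1: a pole of order 2; residue -787/2688.

Denominator factor (θ + 5): pole of order 1 at -5, modulus 5.
Denominator factor (θ + 1)^2: pole of order 2 at -1, modulus 1.
The radius of convergence is the smallest modulus among the singular points: 1.
At the order-1 pole -5 set g(θ) = (θ - (-5))*f(θ) = (5*θ**2/8 - θ/12 - 19/14)/(θ + 1)**2.
Simple pole: residue = g(a) at a = -5, which is 2467/2688.
At the order-2 pole -1 set g(θ) = (θ - (-1))^2*f(θ) = (5*θ**2/8 - θ/12 - 19/14)/(θ + 5).
Order-2 pole: residue = g'(a); g'(-1) = -787/2688, so the residue is -787/2688.
List the singular points by increasing real part (a conjugate pair: the negative imaginary part first).


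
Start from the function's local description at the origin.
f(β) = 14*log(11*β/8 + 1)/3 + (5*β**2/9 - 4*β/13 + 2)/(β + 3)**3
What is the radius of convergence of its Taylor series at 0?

The radius of convergence is 8/11.

Denominator factor (β + 3)^3: pole of order 3 at -3, modulus 3.
Branch term (14/3)*log(1 - β/(-8/11)): its argument vanishes at β = -8/11, a logarithmic branch point, modulus 8/11.
The radius of convergence is the smallest modulus among the singular points: 8/11.


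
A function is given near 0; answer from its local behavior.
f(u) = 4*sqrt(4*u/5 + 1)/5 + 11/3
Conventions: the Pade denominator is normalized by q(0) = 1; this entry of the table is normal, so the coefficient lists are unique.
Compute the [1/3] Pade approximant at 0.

The Pade approximant has numerator coefficients [67/15, 434419/191550]; denominator coefficients [1, 5569/12770, -108/6385, 276/159625].

Taylor coefficients needed (expand at 0): a_0 = 67/15, a_1 = 8/25, a_2 = -8/125, a_3 = 16/625, a_4 = -8/625.
Write the denominator as Q(u) = 1 + q1*u + q2*u^2 + q3*u^3. Requiring Q*f - P = O(u^5) with deg P <= 1 kills the coefficients of u^2..u^4 in Q*f:
  u^2: a_2 + q1*a_1 + q2*a_0 = 0, i.e. -8/125 + (8/25)*q1 + (67/15)*q2 = 0.
  u^3: a_3 + q1*a_2 + q2*a_1 + q3*a_0 = 0, i.e. 16/625 + (-8/125)*q1 + (8/25)*q2 + (67/15)*q3 = 0.
  u^4: a_4 + q1*a_3 + q2*a_2 + q3*a_1 = 0, i.e. -8/625 + (16/625)*q1 + (-8/125)*q2 + (8/25)*q3 = 0.
Solving this linear system: q1 = 5569/12770, q2 = -108/6385, q3 = 276/159625.
The numerator is Q*f truncated at degree 1: P0 = a_0 = 67/15; P1 = a_1 + q1*a_0 = 434419/191550.


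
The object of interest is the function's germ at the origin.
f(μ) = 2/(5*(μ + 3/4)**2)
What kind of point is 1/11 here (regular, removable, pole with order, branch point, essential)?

The point is a regular point.

Denominator factors: μ + 3/4 = 37/44 at μ = 1/11 — none vanishes.
So the germ continues analytically to 1/11.


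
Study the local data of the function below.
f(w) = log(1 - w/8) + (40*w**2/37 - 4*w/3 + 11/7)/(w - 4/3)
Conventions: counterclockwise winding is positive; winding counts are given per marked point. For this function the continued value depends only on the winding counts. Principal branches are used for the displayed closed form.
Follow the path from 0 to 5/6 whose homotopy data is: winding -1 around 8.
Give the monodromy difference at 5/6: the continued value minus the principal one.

The rational part is single-valued and drops out of the difference; each branch term changes only by its own monodromy.
(1)*log(1 - w/(8)): each positive loop around 8 adds 2*pi*i to the log, so winding -1 contributes (1)*(-1)*2*pi*i = -(2)*pi*i.
Summing the contributions at w = 5/6 gives -(2)*pi*i.

Continued minus principal equals -(2)*pi*i.


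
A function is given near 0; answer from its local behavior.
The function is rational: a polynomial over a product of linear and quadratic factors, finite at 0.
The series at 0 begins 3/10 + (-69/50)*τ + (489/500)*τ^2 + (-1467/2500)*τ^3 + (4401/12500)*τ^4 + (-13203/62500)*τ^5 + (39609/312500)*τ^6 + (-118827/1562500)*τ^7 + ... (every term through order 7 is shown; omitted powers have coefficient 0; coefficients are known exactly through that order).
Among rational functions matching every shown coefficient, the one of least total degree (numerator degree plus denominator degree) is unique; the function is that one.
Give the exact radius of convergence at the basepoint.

The radius of convergence is 5/3.

No rational of total degree below 3 reproduces all 8 coefficients; solving the [2/1] Pade equations on them gives f(τ) = (τ**2/4 - 2*τ + 1/2)/(τ + 5/3), whose expansion matches every shown term.
Denominator factor (τ + 5/3): pole of order 1 at -5/3, modulus 5/3.
The radius of convergence is the smallest modulus among the singular points: 5/3.


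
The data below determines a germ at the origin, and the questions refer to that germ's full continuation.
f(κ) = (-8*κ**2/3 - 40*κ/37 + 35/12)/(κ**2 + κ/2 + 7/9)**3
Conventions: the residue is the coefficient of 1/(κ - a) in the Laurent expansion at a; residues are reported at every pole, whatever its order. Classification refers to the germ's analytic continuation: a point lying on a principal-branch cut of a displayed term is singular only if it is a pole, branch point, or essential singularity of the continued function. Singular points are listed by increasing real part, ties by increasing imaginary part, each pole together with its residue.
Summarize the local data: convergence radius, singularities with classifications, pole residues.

Radius of convergence at 0: (1/3)*sqrt(7).
At (-1/4) - ((1/12)*sqrt(103))*i: a pole of order 3; residue ((4116240/40430899)*sqrt(103))*i.
At (-1/4) + ((1/12)*sqrt(103))*i: a pole of order 3; residue -((4116240/40430899)*sqrt(103))*i.


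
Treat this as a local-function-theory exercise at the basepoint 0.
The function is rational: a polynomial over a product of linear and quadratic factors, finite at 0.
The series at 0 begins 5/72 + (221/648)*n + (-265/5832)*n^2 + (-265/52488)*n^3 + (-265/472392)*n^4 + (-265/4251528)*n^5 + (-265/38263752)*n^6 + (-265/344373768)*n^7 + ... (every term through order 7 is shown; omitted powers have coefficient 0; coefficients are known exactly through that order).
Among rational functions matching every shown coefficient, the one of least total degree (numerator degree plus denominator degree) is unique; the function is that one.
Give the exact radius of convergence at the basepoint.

The radius of convergence is 9.

No rational of total degree below 3 reproduces all 8 coefficients; solving the [2/1] Pade equations on them gives f(n) = (3*n**2/4 - 3*n - 5/8)/(n - 9), whose expansion matches every shown term.
Denominator factor (n - 9): pole of order 1 at 9, modulus 9.
The radius of convergence is the smallest modulus among the singular points: 9.


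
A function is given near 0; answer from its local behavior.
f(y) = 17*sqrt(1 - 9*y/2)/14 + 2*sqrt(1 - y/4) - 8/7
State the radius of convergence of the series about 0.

The radius of convergence is 2/9.

Branch term (17/14)*sqrt(1 - y/(2/9)): its argument vanishes at y = 2/9, a square-root branch point, modulus 2/9.
Branch term (2)*sqrt(1 - y/(4)): its argument vanishes at y = 4, a square-root branch point, modulus 4.
The radius of convergence is the smallest modulus among the singular points: 2/9.


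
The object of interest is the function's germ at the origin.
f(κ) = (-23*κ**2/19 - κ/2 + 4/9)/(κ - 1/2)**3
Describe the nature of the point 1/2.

The denominator factor κ - 1/2 vanishes at 1/2 and appears to the power 3; the numerator there equals -37/342, nonzero, and no other factor vanishes.
Hence a pole whose order is the multiplicity, 3.

The point is a pole of order 3.


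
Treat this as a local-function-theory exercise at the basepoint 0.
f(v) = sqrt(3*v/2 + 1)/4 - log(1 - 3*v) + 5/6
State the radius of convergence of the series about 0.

Branch term (-1)*log(1 - v/(1/3)): its argument vanishes at v = 1/3, a logarithmic branch point, modulus 1/3.
Branch term (1/4)*sqrt(1 - v/(-2/3)): its argument vanishes at v = -2/3, a square-root branch point, modulus 2/3.
The radius of convergence is the smallest modulus among the singular points: 1/3.

The radius of convergence is 1/3.


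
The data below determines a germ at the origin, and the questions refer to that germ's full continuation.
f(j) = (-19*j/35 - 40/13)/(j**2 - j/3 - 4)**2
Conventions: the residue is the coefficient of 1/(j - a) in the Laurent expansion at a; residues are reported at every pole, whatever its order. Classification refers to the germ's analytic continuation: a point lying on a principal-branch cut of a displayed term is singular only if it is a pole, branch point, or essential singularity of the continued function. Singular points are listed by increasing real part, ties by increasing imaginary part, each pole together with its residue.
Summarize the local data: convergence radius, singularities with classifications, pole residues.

Denominator factor (j**2 - j/3 - 4)^2: discriminant 145/9, real irrational roots 1/6 + (1/6)*sqrt(145) and 1/6 - (1/6)*sqrt(145); poles of order 2, moduli 1/6 + (1/6)*sqrt(145) and -1/6 + (1/6)*sqrt(145).
The radius of convergence is the smallest modulus among the singular points: -1/6 + (1/6)*sqrt(145).
The factor j**2 - j/3 - 4 splits as (j - a)(j - a') with a = 1/6 - (1/6)*sqrt(145), a' = 1/6 + (1/6)*sqrt(145). At the order-2 pole a set g(j) = (j - a)^2*f(j) = [-19*j/35 - 40/13] / (j - a')^2.
Order-2 pole: residue = g'(a); g'(1/6 - (1/6)*sqrt(145)) = -(77823/9566375)*sqrt(145), so the residue is -(77823/9566375)*sqrt(145).
The factor j**2 - j/3 - 4 splits as (j - a)(j - a') with a = 1/6 + (1/6)*sqrt(145), a' = 1/6 - (1/6)*sqrt(145). At the order-2 pole a set g(j) = (j - a)^2*f(j) = [-19*j/35 - 40/13] / (j - a')^2.
Order-2 pole: residue = g'(a); g'(1/6 + (1/6)*sqrt(145)) = (77823/9566375)*sqrt(145), so the residue is (77823/9566375)*sqrt(145).
List the singular points by increasing real part (a conjugate pair: the negative imaginary part first).

Radius of convergence at 0: -1/6 + (1/6)*sqrt(145).
At 1/6 - (1/6)*sqrt(145): a pole of order 2; residue -(77823/9566375)*sqrt(145).
At 1/6 + (1/6)*sqrt(145): a pole of order 2; residue (77823/9566375)*sqrt(145).


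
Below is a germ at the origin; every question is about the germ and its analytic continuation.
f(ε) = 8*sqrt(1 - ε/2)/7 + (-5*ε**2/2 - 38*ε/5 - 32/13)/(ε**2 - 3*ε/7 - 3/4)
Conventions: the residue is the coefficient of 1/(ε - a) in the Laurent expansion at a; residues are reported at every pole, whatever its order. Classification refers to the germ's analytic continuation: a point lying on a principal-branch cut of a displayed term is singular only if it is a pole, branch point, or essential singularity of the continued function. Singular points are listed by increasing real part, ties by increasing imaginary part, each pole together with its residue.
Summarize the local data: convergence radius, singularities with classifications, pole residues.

Denominator factor (ε**2 - 3*ε/7 - 3/4): discriminant 156/49, real irrational roots 3/14 + (1/7)*sqrt(39) and 3/14 - (1/7)*sqrt(39); poles of order 1, moduli 3/14 + (1/7)*sqrt(39) and -3/14 + (1/7)*sqrt(39).
Branch term (8/7)*sqrt(1 - ε/(2)): its argument vanishes at ε = 2, a square-root branch point, modulus 2.
The radius of convergence is the smallest modulus among the singular points: -3/14 + (1/7)*sqrt(39).
The branch term is analytic at 3/14 - (1/7)*sqrt(39) and contributes nothing to the residue; only the rational part matters.
The factor ε**2 - 3*ε/7 - 3/4 splits as (ε - a)(ε - a') with a = 3/14 - (1/7)*sqrt(39), a' = 3/14 + (1/7)*sqrt(39). At the order-1 pole a set g(ε) = (ε - a)*(rational part) = [-5*ε**2/2 - 38*ε/5 - 32/13] / (ε - a').
Simple pole: residue = g(a) at a = 3/14 - (1/7)*sqrt(39), which is -607/140 + (157841/283920)*sqrt(39).
The branch term is analytic at 3/14 + (1/7)*sqrt(39) and contributes nothing to the residue; only the rational part matters.
The factor ε**2 - 3*ε/7 - 3/4 splits as (ε - a)(ε - a') with a = 3/14 + (1/7)*sqrt(39), a' = 3/14 - (1/7)*sqrt(39). At the order-1 pole a set g(ε) = (ε - a)*(rational part) = [-5*ε**2/2 - 38*ε/5 - 32/13] / (ε - a').
Simple pole: residue = g(a) at a = 3/14 + (1/7)*sqrt(39), which is -607/140 - (157841/283920)*sqrt(39).
List the singular points by increasing real part (a conjugate pair: the negative imaginary part first).

Radius of convergence at 0: -3/14 + (1/7)*sqrt(39).
At 3/14 - (1/7)*sqrt(39): a pole of order 1; residue -607/140 + (157841/283920)*sqrt(39).
At 3/14 + (1/7)*sqrt(39): a pole of order 1; residue -607/140 - (157841/283920)*sqrt(39).
At 2: an algebraic (square-root) branch point.


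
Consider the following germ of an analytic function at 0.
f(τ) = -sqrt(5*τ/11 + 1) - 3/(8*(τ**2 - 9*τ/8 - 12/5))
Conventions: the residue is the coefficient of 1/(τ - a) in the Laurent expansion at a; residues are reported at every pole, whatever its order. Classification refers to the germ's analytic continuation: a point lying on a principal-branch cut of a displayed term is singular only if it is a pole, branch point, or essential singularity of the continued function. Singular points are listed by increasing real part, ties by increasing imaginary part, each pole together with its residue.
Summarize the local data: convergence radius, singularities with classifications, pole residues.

Radius of convergence at 0: -9/16 + (1/80)*sqrt(17385).
At -11/5: an algebraic (square-root) branch point.
At 9/16 - (1/80)*sqrt(17385): a pole of order 1; residue (1/1159)*sqrt(17385).
At 9/16 + (1/80)*sqrt(17385): a pole of order 1; residue -(1/1159)*sqrt(17385).

Denominator factor (τ**2 - 9*τ/8 - 12/5): discriminant 3477/320, real irrational roots 9/16 + (1/80)*sqrt(17385) and 9/16 - (1/80)*sqrt(17385); poles of order 1, moduli 9/16 + (1/80)*sqrt(17385) and -9/16 + (1/80)*sqrt(17385).
Branch term (-1)*sqrt(1 - τ/(-11/5)): its argument vanishes at τ = -11/5, a square-root branch point, modulus 11/5.
The radius of convergence is the smallest modulus among the singular points: -9/16 + (1/80)*sqrt(17385).
The branch term is analytic at 9/16 - (1/80)*sqrt(17385) and contributes nothing to the residue; only the rational part matters.
The factor τ**2 - 9*τ/8 - 12/5 splits as (τ - a)(τ - a') with a = 9/16 - (1/80)*sqrt(17385), a' = 9/16 + (1/80)*sqrt(17385). At the order-1 pole a set g(τ) = (τ - a)*(rational part) = [-3/8] / (τ - a').
Simple pole: residue = g(a) at a = 9/16 - (1/80)*sqrt(17385), which is (1/1159)*sqrt(17385).
The branch term is analytic at 9/16 + (1/80)*sqrt(17385) and contributes nothing to the residue; only the rational part matters.
The factor τ**2 - 9*τ/8 - 12/5 splits as (τ - a)(τ - a') with a = 9/16 + (1/80)*sqrt(17385), a' = 9/16 - (1/80)*sqrt(17385). At the order-1 pole a set g(τ) = (τ - a)*(rational part) = [-3/8] / (τ - a').
Simple pole: residue = g(a) at a = 9/16 + (1/80)*sqrt(17385), which is -(1/1159)*sqrt(17385).
List the singular points by increasing real part (a conjugate pair: the negative imaginary part first).


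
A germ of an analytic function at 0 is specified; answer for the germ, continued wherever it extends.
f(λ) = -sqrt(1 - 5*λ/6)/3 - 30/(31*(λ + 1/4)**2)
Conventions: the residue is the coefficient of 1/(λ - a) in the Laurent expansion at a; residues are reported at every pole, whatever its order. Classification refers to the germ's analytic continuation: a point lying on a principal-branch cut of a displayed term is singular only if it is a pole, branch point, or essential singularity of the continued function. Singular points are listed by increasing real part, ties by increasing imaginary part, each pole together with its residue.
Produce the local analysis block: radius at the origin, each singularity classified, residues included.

Denominator factor (λ + 1/4)^2: pole of order 2 at -1/4, modulus 1/4.
Branch term (-1/3)*sqrt(1 - λ/(6/5)): its argument vanishes at λ = 6/5, a square-root branch point, modulus 6/5.
The radius of convergence is the smallest modulus among the singular points: 1/4.
The branch term is analytic at -1/4 and contributes nothing to the residue; only the rational part matters.
At the order-2 pole -1/4 set g(λ) = (λ - (-1/4))^2*(rational part) = -30/31.
Order-2 pole: residue = g'(a); g'(-1/4) = 0, so the residue is 0.
List the singular points by increasing real part (a conjugate pair: the negative imaginary part first).

Radius of convergence at 0: 1/4.
At -1/4: a pole of order 2; residue 0.
At 6/5: an algebraic (square-root) branch point.


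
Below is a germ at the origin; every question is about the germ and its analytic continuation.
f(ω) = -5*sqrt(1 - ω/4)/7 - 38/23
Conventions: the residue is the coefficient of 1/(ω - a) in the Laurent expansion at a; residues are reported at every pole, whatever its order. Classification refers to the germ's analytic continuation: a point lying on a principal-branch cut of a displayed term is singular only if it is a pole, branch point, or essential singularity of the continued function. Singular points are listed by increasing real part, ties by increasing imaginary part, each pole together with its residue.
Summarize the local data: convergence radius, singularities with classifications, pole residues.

Branch term (-5/7)*sqrt(1 - ω/(4)): its argument vanishes at ω = 4, a square-root branch point, modulus 4.
The radius of convergence is the smallest modulus among the singular points: 4.

Radius of convergence at 0: 4.
At 4: an algebraic (square-root) branch point.


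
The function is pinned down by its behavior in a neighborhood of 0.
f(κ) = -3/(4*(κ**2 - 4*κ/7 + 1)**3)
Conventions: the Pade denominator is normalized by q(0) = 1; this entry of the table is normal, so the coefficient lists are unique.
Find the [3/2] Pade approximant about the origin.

The Pade approximant has numerator coefficients [-3/4, -6269958/9316895, 24805215/52174612, 71380797/91305571]; denominator coefficients [1, -7611876/9316895, 117880722/65218265].

Taylor coefficients needed (expand at 0): a_0 = -3/4, a_1 = -9/7, a_2 = 153/196, a_3 = 1284/343, a_4 = 7911/4802, a_5 = -13014/2401.
Write the denominator as Q(κ) = 1 + q1*κ + q2*κ^2. Requiring Q*f - P = O(κ^6) with deg P <= 3 kills the coefficients of κ^4..κ^5 in Q*f:
  κ^4: a_4 + q1*a_3 + q2*a_2 = 0, i.e. 7911/4802 + (1284/343)*q1 + (153/196)*q2 = 0.
  κ^5: a_5 + q1*a_4 + q2*a_3 = 0, i.e. -13014/2401 + (7911/4802)*q1 + (1284/343)*q2 = 0.
Solving this linear system: q1 = -7611876/9316895, q2 = 117880722/65218265.
The numerator is Q*f truncated at degree 3: P0 = a_0 = -3/4; P1 = a_1 + q1*a_0 = -6269958/9316895; P2 = a_2 + q1*a_1 + q2*a_0 = 24805215/52174612; P3 = a_3 + q1*a_2 + q2*a_1 = 71380797/91305571.
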